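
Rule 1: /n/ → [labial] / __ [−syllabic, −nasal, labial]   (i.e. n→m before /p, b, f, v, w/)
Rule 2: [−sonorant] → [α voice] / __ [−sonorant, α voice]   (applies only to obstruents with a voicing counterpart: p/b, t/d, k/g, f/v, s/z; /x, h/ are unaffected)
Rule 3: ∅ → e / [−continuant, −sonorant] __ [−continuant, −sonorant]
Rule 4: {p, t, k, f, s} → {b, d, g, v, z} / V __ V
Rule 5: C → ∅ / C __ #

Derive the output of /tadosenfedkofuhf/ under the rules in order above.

tadozemfedegovuh

Rule 1 (nasal place assimilation): /n/ precedes the labial consonant /f/, so it assimilates in place to [m]. /tadosenfedkofuhf/ → tadosemfedkofuhf.
Rule 2 (regressive voicing assimilation): /d/ precedes the voiceless obstruent /k/, so it devoices to [t] by assimilation. /tadosemfedkofuhf/ → tadosemfetkofuhf.
Rule 3 (stop-cluster e-epenthesis): /t/ and /k/ form a stop–stop cluster, so [e] is inserted between them. /tadosemfetkofuhf/ → tadosemfetekofuhf.
Rule 4 (intervocalic voicing): /s/ is a voiceless obstruent between vowels /o/ and /e/, so it voices to [z]. /t/ is a voiceless obstruent between vowels /e/ and /e/, so it voices to [d]. /k/ is a voiceless obstruent between vowels /e/ and /o/, so it voices to [g]. /f/ is a voiceless obstruent between vowels /o/ and /u/, so it voices to [v]. /tadosemfetekofuhf/ → tadozemfedegovuhf.
Rule 5 (final cluster simplification): /f/ is the second consonant of a word-final cluster /hf/, so it deletes. /tadozemfedegovuhf/ → tadozemfedegovuh.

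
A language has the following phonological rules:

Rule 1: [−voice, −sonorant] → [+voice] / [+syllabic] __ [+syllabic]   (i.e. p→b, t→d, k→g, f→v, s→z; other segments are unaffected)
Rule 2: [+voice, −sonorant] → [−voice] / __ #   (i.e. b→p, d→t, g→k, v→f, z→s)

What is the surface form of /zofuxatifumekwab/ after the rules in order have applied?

Rule 1 (intervocalic voicing): /f/ is a voiceless obstruent between vowels /o/ and /u/, so it voices to [v]. /t/ is a voiceless obstruent between vowels /a/ and /i/, so it voices to [d]. /f/ is a voiceless obstruent between vowels /i/ and /u/, so it voices to [v]. /zofuxatifumekwab/ → zovuxadivumekwab.
Rule 2 (final devoicing): /b/ is a voiced obstruent in word-final position, so it devoices to [p]. /zovuxadivumekwab/ → zovuxadivumekwap.

zovuxadivumekwap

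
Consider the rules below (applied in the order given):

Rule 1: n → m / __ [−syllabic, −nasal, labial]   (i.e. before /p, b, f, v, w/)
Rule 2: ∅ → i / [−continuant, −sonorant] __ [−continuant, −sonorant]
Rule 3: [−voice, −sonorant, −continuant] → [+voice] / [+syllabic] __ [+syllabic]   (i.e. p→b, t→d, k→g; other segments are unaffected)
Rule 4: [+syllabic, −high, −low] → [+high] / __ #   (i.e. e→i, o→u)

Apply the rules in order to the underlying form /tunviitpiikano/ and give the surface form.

Rule 1 (nasal place assimilation): /n/ precedes the labial consonant /v/, so it assimilates in place to [m]. /tunviitpiikano/ → tumviitpiikano.
Rule 2 (stop-cluster i-epenthesis): /t/ and /p/ form a stop–stop cluster, so [i] is inserted between them. /tumviitpiikano/ → tumviitipiikano.
Rule 3 (intervocalic voicing): /t/ is a voiceless stop between vowels /i/ and /i/, so it voices to [d]. /p/ is a voiceless stop between vowels /i/ and /i/, so it voices to [b]. /k/ is a voiceless stop between vowels /i/ and /a/, so it voices to [g]. /tumviitipiikano/ → tumviidibiigano.
Rule 4 (final vowel raising): /o/ is a mid vowel in word-final position, so it raises to [u]. /tumviidibiigano/ → tumviidibiiganu.

tumviidibiiganu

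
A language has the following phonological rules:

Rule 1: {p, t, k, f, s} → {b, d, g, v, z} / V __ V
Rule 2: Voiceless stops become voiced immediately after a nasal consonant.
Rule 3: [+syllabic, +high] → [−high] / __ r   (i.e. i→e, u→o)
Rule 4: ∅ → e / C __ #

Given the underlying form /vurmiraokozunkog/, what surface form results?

vormeraogozungoge

Rule 1 (intervocalic voicing): /k/ is a voiceless obstruent between vowels /o/ and /o/, so it voices to [g]. /vurmiraokozunkog/ → vurmiraogozunkog.
Rule 2 (post-nasal voicing): /k/ is a voiceless stop immediately after the nasal /n/, so it voices to [g]. /vurmiraogozunkog/ → vurmiraogozungog.
Rule 3 (pre-rhotic lowering): /u/ is a high vowel immediately before /r/, so it lowers to [o]. /i/ is a high vowel immediately before /r/, so it lowers to [e]. /vurmiraogozungog/ → vormeraogozungog.
Rule 4 (final e-epenthesis): the form ends in the consonant /g/, so [e] is inserted word-finally. /vormeraogozungog/ → vormeraogozungoge.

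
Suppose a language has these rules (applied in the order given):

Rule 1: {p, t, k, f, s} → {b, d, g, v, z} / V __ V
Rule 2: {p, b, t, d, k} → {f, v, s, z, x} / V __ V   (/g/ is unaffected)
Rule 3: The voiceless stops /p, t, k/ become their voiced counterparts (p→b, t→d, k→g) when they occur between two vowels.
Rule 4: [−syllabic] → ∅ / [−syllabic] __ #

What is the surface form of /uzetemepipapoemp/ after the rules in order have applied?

Rule 1 (intervocalic voicing): /t/ is a voiceless obstruent between vowels /e/ and /e/, so it voices to [d]. /p/ is a voiceless obstruent between vowels /e/ and /i/, so it voices to [b]. /p/ is a voiceless obstruent between vowels /i/ and /a/, so it voices to [b]. /p/ is a voiceless obstruent between vowels /a/ and /o/, so it voices to [b]. /uzetemepipapoemp/ → uzedemebibaboemp.
Rule 2 (intervocalic spirantization): /d/ is a stop between vowels /e/ and /e/, so it spirantizes to the fricative [z]. /b/ is a stop between vowels /e/ and /i/, so it spirantizes to the fricative [v]. /b/ is a stop between vowels /i/ and /a/, so it spirantizes to the fricative [v]. /b/ is a stop between vowels /a/ and /o/, so it spirantizes to the fricative [v]. /uzedemebibaboemp/ → uzezemevivavoemp.
Rule 3 (intervocalic voicing): no segment meets the environment; /uzezemevivavoemp/ is unchanged.
Rule 4 (final cluster simplification): /p/ is the second consonant of a word-final cluster /mp/, so it deletes. /uzezemevivavoemp/ → uzezemevivavoem.

uzezemevivavoem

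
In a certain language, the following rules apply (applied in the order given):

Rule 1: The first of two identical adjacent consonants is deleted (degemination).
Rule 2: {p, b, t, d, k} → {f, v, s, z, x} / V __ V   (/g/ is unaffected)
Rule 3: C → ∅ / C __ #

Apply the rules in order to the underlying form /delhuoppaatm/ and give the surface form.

delhuofaat

Rule 1 (degemination): /pp/ is a geminate; the first /p/ deletes. /delhuoppaatm/ → delhuopaatm.
Rule 2 (intervocalic spirantization): /p/ is a stop between vowels /o/ and /a/, so it spirantizes to the fricative [f]. /delhuopaatm/ → delhuofaatm.
Rule 3 (final cluster simplification): /m/ is the second consonant of a word-final cluster /tm/, so it deletes. /delhuofaatm/ → delhuofaat.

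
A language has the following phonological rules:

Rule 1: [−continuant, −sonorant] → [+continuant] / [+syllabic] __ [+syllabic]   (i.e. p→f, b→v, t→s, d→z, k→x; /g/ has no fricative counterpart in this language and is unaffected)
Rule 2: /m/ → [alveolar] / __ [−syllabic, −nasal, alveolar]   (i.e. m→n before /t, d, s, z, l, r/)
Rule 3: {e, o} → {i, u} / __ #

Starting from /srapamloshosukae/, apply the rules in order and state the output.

Rule 1 (intervocalic spirantization): /p/ is a stop between vowels /a/ and /a/, so it spirantizes to the fricative [f]. /k/ is a stop between vowels /u/ and /a/, so it spirantizes to the fricative [x]. /srapamloshosukae/ → srafamloshosuxae.
Rule 2 (nasal place assimilation): /m/ precedes the alveolar consonant /l/, so it assimilates in place to [n]. /srafamloshosuxae/ → srafanloshosuxae.
Rule 3 (final vowel raising): /e/ is a mid vowel in word-final position, so it raises to [i]. /srafanloshosuxae/ → srafanloshosuxai.

srafanloshosuxai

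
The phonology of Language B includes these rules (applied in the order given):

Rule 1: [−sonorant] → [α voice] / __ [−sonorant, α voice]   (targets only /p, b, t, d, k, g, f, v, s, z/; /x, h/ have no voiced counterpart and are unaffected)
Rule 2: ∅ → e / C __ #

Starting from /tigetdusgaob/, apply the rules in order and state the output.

Rule 1 (regressive voicing assimilation): /t/ precedes the voiced obstruent /d/, so it voices to [d] by assimilation. /s/ precedes the voiced obstruent /g/, so it voices to [z] by assimilation. /tigetdusgaob/ → tigedduzgaob.
Rule 2 (final e-epenthesis): the form ends in the consonant /b/, so [e] is inserted word-finally. /tigedduzgaob/ → tigedduzgaobe.

tigedduzgaobe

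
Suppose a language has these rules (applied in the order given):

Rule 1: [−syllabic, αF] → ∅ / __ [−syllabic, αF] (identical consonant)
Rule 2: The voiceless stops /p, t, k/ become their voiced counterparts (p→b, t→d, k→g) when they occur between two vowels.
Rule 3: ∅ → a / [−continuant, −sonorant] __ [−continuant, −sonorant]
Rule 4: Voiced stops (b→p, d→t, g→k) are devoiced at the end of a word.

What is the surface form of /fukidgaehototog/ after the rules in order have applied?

Rule 1 (degemination): no segment meets the environment; /fukidgaehototog/ is unchanged.
Rule 2 (intervocalic voicing): /k/ is a voiceless stop between vowels /u/ and /i/, so it voices to [g]. /t/ is a voiceless stop between vowels /o/ and /o/, so it voices to [d]. /t/ is a voiceless stop between vowels /o/ and /o/, so it voices to [d]. /fukidgaehototog/ → fugidgaehododog.
Rule 3 (stop-cluster a-epenthesis): /d/ and /g/ form a stop–stop cluster, so [a] is inserted between them. /fugidgaehododog/ → fugidagaehododog.
Rule 4 (final devoicing): /g/ is a voiced stop in word-final position, so it devoices to [k]. /fugidagaehododog/ → fugidagaehododok.

fugidagaehododok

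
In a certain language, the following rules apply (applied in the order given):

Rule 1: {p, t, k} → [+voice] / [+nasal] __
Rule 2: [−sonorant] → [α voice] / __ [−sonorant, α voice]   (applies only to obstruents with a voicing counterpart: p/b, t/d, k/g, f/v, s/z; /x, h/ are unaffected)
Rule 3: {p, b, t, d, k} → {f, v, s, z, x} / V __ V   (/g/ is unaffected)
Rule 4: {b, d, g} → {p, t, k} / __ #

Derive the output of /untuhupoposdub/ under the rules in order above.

Rule 1 (post-nasal voicing): /t/ is a voiceless stop immediately after the nasal /n/, so it voices to [d]. /untuhupoposdub/ → unduhupoposdub.
Rule 2 (regressive voicing assimilation): /s/ precedes the voiced obstruent /d/, so it voices to [z] by assimilation. /unduhupoposdub/ → unduhupopozdub.
Rule 3 (intervocalic spirantization): /p/ is a stop between vowels /u/ and /o/, so it spirantizes to the fricative [f]. /p/ is a stop between vowels /o/ and /o/, so it spirantizes to the fricative [f]. /unduhupopozdub/ → unduhufofozdub.
Rule 4 (final devoicing): /b/ is a voiced stop in word-final position, so it devoices to [p]. /unduhufofozdub/ → unduhufofozdup.

unduhufofozdup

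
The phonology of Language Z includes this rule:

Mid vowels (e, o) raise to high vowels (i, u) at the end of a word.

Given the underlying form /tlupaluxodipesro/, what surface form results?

/o/ is a mid vowel in word-final position, so it raises to [u].
Surface form: [tlupaluxodipesru].

tlupaluxodipesru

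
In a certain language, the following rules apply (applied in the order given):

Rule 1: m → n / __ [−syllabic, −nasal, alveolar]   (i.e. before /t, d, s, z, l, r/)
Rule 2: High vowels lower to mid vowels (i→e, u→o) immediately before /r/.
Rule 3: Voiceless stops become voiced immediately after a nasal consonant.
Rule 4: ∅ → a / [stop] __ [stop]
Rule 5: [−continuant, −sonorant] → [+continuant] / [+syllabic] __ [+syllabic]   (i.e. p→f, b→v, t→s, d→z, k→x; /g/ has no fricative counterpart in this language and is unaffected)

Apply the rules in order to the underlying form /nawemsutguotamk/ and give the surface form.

nawensusaguosamg

Rule 1 (nasal place assimilation): /m/ precedes the alveolar consonant /s/, so it assimilates in place to [n]. /nawemsutguotamk/ → nawensutguotamk.
Rule 2 (pre-rhotic lowering): no segment meets the environment; /nawensutguotamk/ is unchanged.
Rule 3 (post-nasal voicing): /k/ is a voiceless stop immediately after the nasal /m/, so it voices to [g]. /nawensutguotamk/ → nawensutguotamg.
Rule 4 (stop-cluster a-epenthesis): /t/ and /g/ form a stop–stop cluster, so [a] is inserted between them. /nawensutguotamg/ → nawensutaguotamg.
Rule 5 (intervocalic spirantization): /t/ is a stop between vowels /u/ and /a/, so it spirantizes to the fricative [s]. /t/ is a stop between vowels /o/ and /a/, so it spirantizes to the fricative [s]. /nawensutaguotamg/ → nawensusaguosamg.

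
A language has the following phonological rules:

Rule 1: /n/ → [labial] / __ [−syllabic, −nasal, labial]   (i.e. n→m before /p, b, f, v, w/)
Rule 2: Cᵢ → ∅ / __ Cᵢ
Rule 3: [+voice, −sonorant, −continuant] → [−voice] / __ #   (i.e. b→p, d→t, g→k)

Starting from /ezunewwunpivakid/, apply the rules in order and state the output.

Rule 1 (nasal place assimilation): /n/ precedes the labial consonant /p/, so it assimilates in place to [m]. /ezunewwunpivakid/ → ezunewwumpivakid.
Rule 2 (degemination): /ww/ is a geminate; the first /w/ deletes. /ezunewwumpivakid/ → ezunewumpivakid.
Rule 3 (final devoicing): /d/ is a voiced stop in word-final position, so it devoices to [t]. /ezunewumpivakid/ → ezunewumpivakit.

ezunewumpivakit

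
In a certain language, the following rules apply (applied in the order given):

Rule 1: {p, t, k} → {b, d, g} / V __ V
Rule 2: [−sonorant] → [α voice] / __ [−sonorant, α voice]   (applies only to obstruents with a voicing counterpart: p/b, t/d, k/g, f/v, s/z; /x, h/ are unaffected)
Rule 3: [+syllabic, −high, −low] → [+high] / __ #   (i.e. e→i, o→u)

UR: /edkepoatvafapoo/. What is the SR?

etkeboadvafabou

Rule 1 (intervocalic voicing): /p/ is a voiceless stop between vowels /e/ and /o/, so it voices to [b]. /p/ is a voiceless stop between vowels /a/ and /o/, so it voices to [b]. /edkepoatvafapoo/ → edkeboatvafaboo.
Rule 2 (regressive voicing assimilation): /d/ precedes the voiceless obstruent /k/, so it devoices to [t] by assimilation. /t/ precedes the voiced obstruent /v/, so it voices to [d] by assimilation. /edkeboatvafaboo/ → etkeboadvafaboo.
Rule 3 (final vowel raising): /o/ is a mid vowel in word-final position, so it raises to [u]. /etkeboadvafaboo/ → etkeboadvafabou.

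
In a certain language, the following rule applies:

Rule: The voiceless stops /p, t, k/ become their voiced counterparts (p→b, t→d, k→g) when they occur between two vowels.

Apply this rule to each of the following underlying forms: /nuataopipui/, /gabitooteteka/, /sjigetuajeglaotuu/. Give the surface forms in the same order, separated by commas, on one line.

/nuataopipui/: /t/ is a voiceless stop between vowels /a/ and /a/, so it voices to [d]. /p/ is a voiceless stop between vowels /o/ and /i/, so it voices to [b]. /p/ is a voiceless stop between vowels /i/ and /u/, so it voices to [b]. → [nuadaobibui].
/gabitooteteka/: /t/ is a voiceless stop between vowels /i/ and /o/, so it voices to [d]. /t/ is a voiceless stop between vowels /o/ and /e/, so it voices to [d]. /t/ is a voiceless stop between vowels /e/ and /e/, so it voices to [d]. /k/ is a voiceless stop between vowels /e/ and /a/, so it voices to [g]. → [gabidoodedega].
/sjigetuajeglaotuu/: /t/ is a voiceless stop between vowels /e/ and /u/, so it voices to [d]. /t/ is a voiceless stop between vowels /o/ and /u/, so it voices to [d]. → [sjigeduajeglaoduu].

nuadaobibui, gabidoodedega, sjigeduajeglaoduu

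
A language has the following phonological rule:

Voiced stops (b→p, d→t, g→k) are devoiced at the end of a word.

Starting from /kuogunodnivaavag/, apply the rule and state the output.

kuogunodnivaavak

Scanning /kuogunodnivaavag/: /g/ at position 4 is not in the conditioning environment; /d/ at position 8 is not in the conditioning environment; /g/ is a voiced stop in word-final position, so it devoices to [k].
Result: [kuogunodnivaavak].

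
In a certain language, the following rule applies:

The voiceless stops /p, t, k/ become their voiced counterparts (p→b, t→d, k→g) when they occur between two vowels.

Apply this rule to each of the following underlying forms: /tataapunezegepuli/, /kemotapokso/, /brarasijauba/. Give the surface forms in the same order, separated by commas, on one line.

tadaabunezegebuli, kemodabokso, brarasijauba

/tataapunezegepuli/: /t/ is a voiceless stop between vowels /a/ and /a/, so it voices to [d]. /p/ is a voiceless stop between vowels /a/ and /u/, so it voices to [b]. /p/ is a voiceless stop between vowels /e/ and /u/, so it voices to [b]. → [tadaabunezegebuli].
/kemotapokso/: /t/ is a voiceless stop between vowels /o/ and /a/, so it voices to [d]. /p/ is a voiceless stop between vowels /a/ and /o/, so it voices to [b]. → [kemodabokso].
/brarasijauba/: the rule's environment is not met; surfaces unchanged as [brarasijauba].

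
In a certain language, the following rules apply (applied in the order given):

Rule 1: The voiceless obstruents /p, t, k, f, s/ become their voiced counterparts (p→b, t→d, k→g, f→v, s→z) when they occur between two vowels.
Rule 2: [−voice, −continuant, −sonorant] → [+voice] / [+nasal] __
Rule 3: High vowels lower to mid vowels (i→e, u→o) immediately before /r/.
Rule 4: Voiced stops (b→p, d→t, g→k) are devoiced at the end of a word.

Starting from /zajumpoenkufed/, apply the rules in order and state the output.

Rule 1 (intervocalic voicing): /f/ is a voiceless obstruent between vowels /u/ and /e/, so it voices to [v]. /zajumpoenkufed/ → zajumpoenkuved.
Rule 2 (post-nasal voicing): /p/ is a voiceless stop immediately after the nasal /m/, so it voices to [b]. /k/ is a voiceless stop immediately after the nasal /n/, so it voices to [g]. /zajumpoenkuved/ → zajumboenguved.
Rule 3 (pre-rhotic lowering): no segment meets the environment; /zajumboenguved/ is unchanged.
Rule 4 (final devoicing): /d/ is a voiced stop in word-final position, so it devoices to [t]. /zajumboenguved/ → zajumboenguvet.

zajumboenguvet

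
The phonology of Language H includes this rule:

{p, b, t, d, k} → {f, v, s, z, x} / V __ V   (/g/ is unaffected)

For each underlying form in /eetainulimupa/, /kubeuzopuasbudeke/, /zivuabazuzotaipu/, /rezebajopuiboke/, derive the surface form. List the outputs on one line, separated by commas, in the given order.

eesainulimufa, kuveuzofuasbuzexe, zivuavazuzosaifu, rezevajofuivoxe

/eetainulimupa/: /t/ is a stop between vowels /e/ and /a/, so it spirantizes to the fricative [s]. /p/ is a stop between vowels /u/ and /a/, so it spirantizes to the fricative [f]. → [eesainulimufa].
/kubeuzopuasbudeke/: /b/ is a stop between vowels /u/ and /e/, so it spirantizes to the fricative [v]. /p/ is a stop between vowels /o/ and /u/, so it spirantizes to the fricative [f]. /d/ is a stop between vowels /u/ and /e/, so it spirantizes to the fricative [z]. /k/ is a stop between vowels /e/ and /e/, so it spirantizes to the fricative [x]. → [kuveuzofuasbuzexe].
/zivuabazuzotaipu/: /b/ is a stop between vowels /a/ and /a/, so it spirantizes to the fricative [v]. /t/ is a stop between vowels /o/ and /a/, so it spirantizes to the fricative [s]. /p/ is a stop between vowels /i/ and /u/, so it spirantizes to the fricative [f]. → [zivuavazuzosaifu].
/rezebajopuiboke/: /b/ is a stop between vowels /e/ and /a/, so it spirantizes to the fricative [v]. /p/ is a stop between vowels /o/ and /u/, so it spirantizes to the fricative [f]. /b/ is a stop between vowels /i/ and /o/, so it spirantizes to the fricative [v]. /k/ is a stop between vowels /o/ and /e/, so it spirantizes to the fricative [x]. → [rezevajofuivoxe].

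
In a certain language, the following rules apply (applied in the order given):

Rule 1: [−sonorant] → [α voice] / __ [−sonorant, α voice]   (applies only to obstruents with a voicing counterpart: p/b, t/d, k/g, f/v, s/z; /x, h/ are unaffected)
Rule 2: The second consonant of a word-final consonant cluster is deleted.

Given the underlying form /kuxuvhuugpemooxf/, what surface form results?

kuxufhuukpemoox

Rule 1 (regressive voicing assimilation): /v/ precedes the voiceless obstruent /h/, so it devoices to [f] by assimilation. /g/ precedes the voiceless obstruent /p/, so it devoices to [k] by assimilation. /kuxuvhuugpemooxf/ → kuxufhuukpemooxf.
Rule 2 (final cluster simplification): /f/ is the second consonant of a word-final cluster /xf/, so it deletes. /kuxufhuukpemooxf/ → kuxufhuukpemoox.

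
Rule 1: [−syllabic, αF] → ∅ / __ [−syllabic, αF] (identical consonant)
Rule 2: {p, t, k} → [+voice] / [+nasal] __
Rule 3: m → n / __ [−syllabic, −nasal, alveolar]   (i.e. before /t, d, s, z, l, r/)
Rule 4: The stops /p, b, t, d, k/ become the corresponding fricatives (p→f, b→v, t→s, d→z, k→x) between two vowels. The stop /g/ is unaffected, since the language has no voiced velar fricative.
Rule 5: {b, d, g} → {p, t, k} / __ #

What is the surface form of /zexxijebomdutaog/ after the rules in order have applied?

zexijevondusaok

Rule 1 (degemination): /xx/ is a geminate; the first /x/ deletes. /zexxijebomdutaog/ → zexijebomdutaog.
Rule 2 (post-nasal voicing): no segment meets the environment; /zexijebomdutaog/ is unchanged.
Rule 3 (nasal place assimilation): /m/ precedes the alveolar consonant /d/, so it assimilates in place to [n]. /zexijebomdutaog/ → zexijebondutaog.
Rule 4 (intervocalic spirantization): /b/ is a stop between vowels /e/ and /o/, so it spirantizes to the fricative [v]. /t/ is a stop between vowels /u/ and /a/, so it spirantizes to the fricative [s]. /zexijebondutaog/ → zexijevondusaog.
Rule 5 (final devoicing): /g/ is a voiced stop in word-final position, so it devoices to [k]. /zexijevondusaog/ → zexijevondusaok.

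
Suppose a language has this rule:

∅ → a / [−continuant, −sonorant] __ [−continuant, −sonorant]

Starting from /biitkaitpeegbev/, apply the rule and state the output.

biitakaitapeegabev

/t/ and /k/ form a stop–stop cluster, so [a] is inserted between them.
/t/ and /p/ form a stop–stop cluster, so [a] is inserted between them.
/g/ and /b/ form a stop–stop cluster, so [a] is inserted between them.
Surface form: [biitakaitapeegabev].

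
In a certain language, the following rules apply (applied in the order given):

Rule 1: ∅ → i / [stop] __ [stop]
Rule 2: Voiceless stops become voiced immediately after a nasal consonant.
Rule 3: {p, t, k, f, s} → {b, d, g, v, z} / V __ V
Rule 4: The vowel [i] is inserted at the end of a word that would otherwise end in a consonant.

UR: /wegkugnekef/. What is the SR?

Rule 1 (stop-cluster i-epenthesis): /g/ and /k/ form a stop–stop cluster, so [i] is inserted between them. /wegkugnekef/ → wegikugnekef.
Rule 2 (post-nasal voicing): no segment meets the environment; /wegikugnekef/ is unchanged.
Rule 3 (intervocalic voicing): /k/ is a voiceless obstruent between vowels /i/ and /u/, so it voices to [g]. /k/ is a voiceless obstruent between vowels /e/ and /e/, so it voices to [g]. /wegikugnekef/ → wegigugnegef.
Rule 4 (final i-epenthesis): the form ends in the consonant /f/, so [i] is inserted word-finally. /wegigugnegef/ → wegigugnegefi.

wegigugnegefi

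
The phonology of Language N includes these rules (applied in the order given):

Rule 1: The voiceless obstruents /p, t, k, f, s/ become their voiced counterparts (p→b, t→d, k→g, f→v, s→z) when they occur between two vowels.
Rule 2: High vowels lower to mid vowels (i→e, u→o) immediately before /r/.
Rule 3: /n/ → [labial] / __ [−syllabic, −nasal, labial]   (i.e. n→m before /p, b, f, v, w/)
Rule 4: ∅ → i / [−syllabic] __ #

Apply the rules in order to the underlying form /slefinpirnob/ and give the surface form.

Rule 1 (intervocalic voicing): /f/ is a voiceless obstruent between vowels /e/ and /i/, so it voices to [v]. /slefinpirnob/ → slevinpirnob.
Rule 2 (pre-rhotic lowering): /i/ is a high vowel immediately before /r/, so it lowers to [e]. /slevinpirnob/ → slevinpernob.
Rule 3 (nasal place assimilation): /n/ precedes the labial consonant /p/, so it assimilates in place to [m]. /slevinpernob/ → slevimpernob.
Rule 4 (final i-epenthesis): the form ends in the consonant /b/, so [i] is inserted word-finally. /slevimpernob/ → slevimpernobi.

slevimpernobi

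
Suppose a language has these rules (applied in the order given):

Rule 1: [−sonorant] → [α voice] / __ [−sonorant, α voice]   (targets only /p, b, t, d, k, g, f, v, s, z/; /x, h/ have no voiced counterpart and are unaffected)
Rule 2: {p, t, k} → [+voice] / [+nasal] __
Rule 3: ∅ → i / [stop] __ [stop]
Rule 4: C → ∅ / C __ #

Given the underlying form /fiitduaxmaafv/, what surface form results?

Rule 1 (regressive voicing assimilation): /t/ precedes the voiced obstruent /d/, so it voices to [d] by assimilation. /f/ precedes the voiced obstruent /v/, so it voices to [v] by assimilation. /fiitduaxmaafv/ → fiidduaxmaavv.
Rule 2 (post-nasal voicing): no segment meets the environment; /fiidduaxmaavv/ is unchanged.
Rule 3 (stop-cluster i-epenthesis): /d/ and /d/ form a stop–stop cluster, so [i] is inserted between them. /fiidduaxmaavv/ → fiididuaxmaavv.
Rule 4 (final cluster simplification): /v/ is the second consonant of a word-final cluster /vv/, so it deletes. /fiididuaxmaavv/ → fiididuaxmaav.

fiididuaxmaav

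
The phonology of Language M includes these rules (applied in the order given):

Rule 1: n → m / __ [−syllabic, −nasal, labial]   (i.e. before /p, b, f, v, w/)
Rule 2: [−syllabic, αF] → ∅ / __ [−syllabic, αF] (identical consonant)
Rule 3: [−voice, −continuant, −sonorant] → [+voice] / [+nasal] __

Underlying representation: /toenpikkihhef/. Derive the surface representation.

toembikihef

Rule 1 (nasal place assimilation): /n/ precedes the labial consonant /p/, so it assimilates in place to [m]. /toenpikkihhef/ → toempikkihhef.
Rule 2 (degemination): /kk/ is a geminate; the first /k/ deletes. /hh/ is a geminate; the first /h/ deletes. /toempikkihhef/ → toempikihef.
Rule 3 (post-nasal voicing): /p/ is a voiceless stop immediately after the nasal /m/, so it voices to [b]. /toempikihef/ → toembikihef.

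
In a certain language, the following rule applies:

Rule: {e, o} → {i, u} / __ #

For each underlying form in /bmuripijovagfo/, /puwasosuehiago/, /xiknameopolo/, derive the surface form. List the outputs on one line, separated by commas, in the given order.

/bmuripijovagfo/: /o/ is a mid vowel in word-final position, so it raises to [u]. → [bmuripijovagfu].
/puwasosuehiago/: /o/ is a mid vowel in word-final position, so it raises to [u]. → [puwasosuehiagu].
/xiknameopolo/: /o/ is a mid vowel in word-final position, so it raises to [u]. → [xiknameopolu].

bmuripijovagfu, puwasosuehiagu, xiknameopolu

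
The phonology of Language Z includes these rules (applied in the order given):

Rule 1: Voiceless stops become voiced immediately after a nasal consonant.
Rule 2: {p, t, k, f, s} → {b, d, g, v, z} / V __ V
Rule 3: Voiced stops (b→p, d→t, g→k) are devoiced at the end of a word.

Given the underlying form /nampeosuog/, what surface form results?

Rule 1 (post-nasal voicing): /p/ is a voiceless stop immediately after the nasal /m/, so it voices to [b]. /nampeosuog/ → nambeosuog.
Rule 2 (intervocalic voicing): /s/ is a voiceless obstruent between vowels /o/ and /u/, so it voices to [z]. /nambeosuog/ → nambeozuog.
Rule 3 (final devoicing): /g/ is a voiced stop in word-final position, so it devoices to [k]. /nambeozuog/ → nambeozuok.

nambeozuok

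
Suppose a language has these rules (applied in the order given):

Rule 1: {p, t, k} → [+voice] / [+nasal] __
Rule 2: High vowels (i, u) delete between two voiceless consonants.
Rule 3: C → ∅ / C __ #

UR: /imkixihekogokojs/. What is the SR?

imgixhekogokoj

Rule 1 (post-nasal voicing): /k/ is a voiceless stop immediately after the nasal /m/, so it voices to [g]. /imkixihekogokojs/ → imgixihekogokojs.
Rule 2 (high vowel syncope): /i/ is a high vowel flanked by voiceless consonants /x/ and /h/, so it deletes. /imgixihekogokojs/ → imgixhekogokojs.
Rule 3 (final cluster simplification): /s/ is the second consonant of a word-final cluster /js/, so it deletes. /imgixhekogokojs/ → imgixhekogokoj.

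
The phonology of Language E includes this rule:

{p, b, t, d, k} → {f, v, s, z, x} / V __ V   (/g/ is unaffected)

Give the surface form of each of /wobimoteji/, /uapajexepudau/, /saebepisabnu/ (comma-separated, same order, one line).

/wobimoteji/: /b/ is a stop between vowels /o/ and /i/, so it spirantizes to the fricative [v]. /t/ is a stop between vowels /o/ and /e/, so it spirantizes to the fricative [s]. → [wovimoseji].
/uapajexepudau/: /p/ is a stop between vowels /a/ and /a/, so it spirantizes to the fricative [f]. /p/ is a stop between vowels /e/ and /u/, so it spirantizes to the fricative [f]. /d/ is a stop between vowels /u/ and /a/, so it spirantizes to the fricative [z]. → [uafajexefuzau].
/saebepisabnu/: /b/ is a stop between vowels /e/ and /e/, so it spirantizes to the fricative [v]. /p/ is a stop between vowels /e/ and /i/, so it spirantizes to the fricative [f]. → [saevefisabnu].

wovimoseji, uafajexefuzau, saevefisabnu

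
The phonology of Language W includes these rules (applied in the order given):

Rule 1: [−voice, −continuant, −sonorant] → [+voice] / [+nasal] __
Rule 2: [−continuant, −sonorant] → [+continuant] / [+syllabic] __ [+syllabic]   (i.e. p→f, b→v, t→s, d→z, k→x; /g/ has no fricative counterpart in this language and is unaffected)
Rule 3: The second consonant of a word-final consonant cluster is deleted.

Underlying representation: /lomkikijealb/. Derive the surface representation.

lomgixijeal

Rule 1 (post-nasal voicing): /k/ is a voiceless stop immediately after the nasal /m/, so it voices to [g]. /lomkikijealb/ → lomgikijealb.
Rule 2 (intervocalic spirantization): /k/ is a stop between vowels /i/ and /i/, so it spirantizes to the fricative [x]. /lomgikijealb/ → lomgixijealb.
Rule 3 (final cluster simplification): /b/ is the second consonant of a word-final cluster /lb/, so it deletes. /lomgixijealb/ → lomgixijeal.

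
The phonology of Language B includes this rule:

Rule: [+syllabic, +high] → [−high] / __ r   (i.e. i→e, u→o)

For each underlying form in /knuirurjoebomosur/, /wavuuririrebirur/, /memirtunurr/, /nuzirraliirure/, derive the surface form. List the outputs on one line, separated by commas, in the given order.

/knuirurjoebomosur/: /i/ is a high vowel immediately before /r/, so it lowers to [e]. /u/ is a high vowel immediately before /r/, so it lowers to [o]. /u/ is a high vowel immediately before /r/, so it lowers to [o]. → [knuerorjoebomosor].
/wavuuririrebirur/: /u/ is a high vowel immediately before /r/, so it lowers to [o]. /i/ is a high vowel immediately before /r/, so it lowers to [e]. /i/ is a high vowel immediately before /r/, so it lowers to [e]. /i/ is a high vowel immediately before /r/, so it lowers to [e]. /u/ is a high vowel immediately before /r/, so it lowers to [o]. → [wavuorerereberor].
/memirtunurr/: /i/ is a high vowel immediately before /r/, so it lowers to [e]. /u/ is a high vowel immediately before /r/, so it lowers to [o]. → [memertunorr].
/nuzirraliirure/: /i/ is a high vowel immediately before /r/, so it lowers to [e]. /i/ is a high vowel immediately before /r/, so it lowers to [e]. /u/ is a high vowel immediately before /r/, so it lowers to [o]. → [nuzerralierore].

knuerorjoebomosor, wavuorerereberor, memertunorr, nuzerralierore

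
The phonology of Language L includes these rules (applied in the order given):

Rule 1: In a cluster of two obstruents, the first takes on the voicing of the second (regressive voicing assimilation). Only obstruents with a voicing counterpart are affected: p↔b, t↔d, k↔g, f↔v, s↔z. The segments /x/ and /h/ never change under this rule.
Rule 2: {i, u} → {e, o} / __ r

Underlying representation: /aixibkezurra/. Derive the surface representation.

aixipkezorra

Rule 1 (regressive voicing assimilation): /b/ precedes the voiceless obstruent /k/, so it devoices to [p] by assimilation. /aixibkezurra/ → aixipkezurra.
Rule 2 (pre-rhotic lowering): /u/ is a high vowel immediately before /r/, so it lowers to [o]. /aixipkezurra/ → aixipkezorra.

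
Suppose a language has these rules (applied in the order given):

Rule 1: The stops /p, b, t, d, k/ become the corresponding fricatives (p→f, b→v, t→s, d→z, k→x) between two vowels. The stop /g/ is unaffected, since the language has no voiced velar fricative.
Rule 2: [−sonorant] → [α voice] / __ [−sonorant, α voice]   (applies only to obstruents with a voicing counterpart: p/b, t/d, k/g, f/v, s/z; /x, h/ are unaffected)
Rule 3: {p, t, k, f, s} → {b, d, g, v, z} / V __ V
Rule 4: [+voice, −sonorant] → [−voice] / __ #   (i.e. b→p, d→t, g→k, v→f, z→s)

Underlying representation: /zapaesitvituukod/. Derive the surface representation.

Rule 1 (intervocalic spirantization): /p/ is a stop between vowels /a/ and /a/, so it spirantizes to the fricative [f]. /t/ is a stop between vowels /i/ and /u/, so it spirantizes to the fricative [s]. /k/ is a stop between vowels /u/ and /o/, so it spirantizes to the fricative [x]. /zapaesitvituukod/ → zafaesitvisuuxod.
Rule 2 (regressive voicing assimilation): /t/ precedes the voiced obstruent /v/, so it voices to [d] by assimilation. /zafaesitvisuuxod/ → zafaesidvisuuxod.
Rule 3 (intervocalic voicing): /f/ is a voiceless obstruent between vowels /a/ and /a/, so it voices to [v]. /s/ is a voiceless obstruent between vowels /e/ and /i/, so it voices to [z]. /s/ is a voiceless obstruent between vowels /i/ and /u/, so it voices to [z]. /zafaesidvisuuxod/ → zavaezidvizuuxod.
Rule 4 (final devoicing): /d/ is a voiced obstruent in word-final position, so it devoices to [t]. /zavaezidvizuuxod/ → zavaezidvizuuxot.

zavaezidvizuuxot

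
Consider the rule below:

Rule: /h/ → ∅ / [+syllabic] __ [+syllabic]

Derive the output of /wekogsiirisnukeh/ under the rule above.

No segment of /wekogsiirisnukeh/ meets the structural description of the rule, so the form surfaces unchanged.

wekogsiirisnukeh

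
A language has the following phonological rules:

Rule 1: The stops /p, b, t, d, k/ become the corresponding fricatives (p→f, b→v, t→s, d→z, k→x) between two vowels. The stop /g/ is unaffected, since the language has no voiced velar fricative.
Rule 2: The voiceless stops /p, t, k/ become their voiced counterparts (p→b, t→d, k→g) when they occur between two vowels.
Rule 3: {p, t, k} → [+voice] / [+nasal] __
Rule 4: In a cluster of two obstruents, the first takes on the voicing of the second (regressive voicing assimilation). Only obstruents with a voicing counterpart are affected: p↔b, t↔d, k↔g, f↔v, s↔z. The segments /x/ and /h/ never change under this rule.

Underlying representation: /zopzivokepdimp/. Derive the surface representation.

Rule 1 (intervocalic spirantization): /k/ is a stop between vowels /o/ and /e/, so it spirantizes to the fricative [x]. /zopzivokepdimp/ → zopzivoxepdimp.
Rule 2 (intervocalic voicing): no segment meets the environment; /zopzivoxepdimp/ is unchanged.
Rule 3 (post-nasal voicing): /p/ is a voiceless stop immediately after the nasal /m/, so it voices to [b]. /zopzivoxepdimp/ → zopzivoxepdimb.
Rule 4 (regressive voicing assimilation): /p/ precedes the voiced obstruent /z/, so it voices to [b] by assimilation. /p/ precedes the voiced obstruent /d/, so it voices to [b] by assimilation. /zopzivoxepdimb/ → zobzivoxebdimb.

zobzivoxebdimb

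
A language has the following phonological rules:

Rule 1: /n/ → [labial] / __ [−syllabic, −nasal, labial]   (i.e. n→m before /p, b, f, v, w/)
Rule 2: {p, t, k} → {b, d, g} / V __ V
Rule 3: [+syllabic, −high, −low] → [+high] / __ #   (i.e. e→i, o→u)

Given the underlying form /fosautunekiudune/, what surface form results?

fosaudunegiuduni

Rule 1 (nasal place assimilation): no segment meets the environment; /fosautunekiudune/ is unchanged.
Rule 2 (intervocalic voicing): /t/ is a voiceless stop between vowels /u/ and /u/, so it voices to [d]. /k/ is a voiceless stop between vowels /e/ and /i/, so it voices to [g]. /fosautunekiudune/ → fosaudunegiudune.
Rule 3 (final vowel raising): /e/ is a mid vowel in word-final position, so it raises to [i]. /fosaudunegiudune/ → fosaudunegiuduni.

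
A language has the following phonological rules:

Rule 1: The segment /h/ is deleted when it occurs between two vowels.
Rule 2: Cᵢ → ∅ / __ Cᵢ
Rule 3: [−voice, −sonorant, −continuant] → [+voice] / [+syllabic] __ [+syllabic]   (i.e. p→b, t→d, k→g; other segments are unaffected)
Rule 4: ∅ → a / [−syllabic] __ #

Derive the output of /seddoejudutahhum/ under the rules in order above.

sedoejududahuma

Rule 1 (intervocalic h-deletion): no segment meets the environment; /seddoejudutahhum/ is unchanged.
Rule 2 (degemination): /dd/ is a geminate; the first /d/ deletes. /hh/ is a geminate; the first /h/ deletes. /seddoejudutahhum/ → sedoejudutahum.
Rule 3 (intervocalic voicing): /t/ is a voiceless stop between vowels /u/ and /a/, so it voices to [d]. /sedoejudutahum/ → sedoejududahum.
Rule 4 (final a-epenthesis): the form ends in the consonant /m/, so [a] is inserted word-finally. /sedoejududahum/ → sedoejududahuma.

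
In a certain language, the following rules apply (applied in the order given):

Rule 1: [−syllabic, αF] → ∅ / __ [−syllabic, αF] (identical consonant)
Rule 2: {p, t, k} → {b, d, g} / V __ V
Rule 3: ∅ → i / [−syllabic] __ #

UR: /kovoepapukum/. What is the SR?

kovoebabugumi

Rule 1 (degemination): no segment meets the environment; /kovoepapukum/ is unchanged.
Rule 2 (intervocalic voicing): /p/ is a voiceless stop between vowels /e/ and /a/, so it voices to [b]. /p/ is a voiceless stop between vowels /a/ and /u/, so it voices to [b]. /k/ is a voiceless stop between vowels /u/ and /u/, so it voices to [g]. /kovoepapukum/ → kovoebabugum.
Rule 3 (final i-epenthesis): the form ends in the consonant /m/, so [i] is inserted word-finally. /kovoebabugum/ → kovoebabugumi.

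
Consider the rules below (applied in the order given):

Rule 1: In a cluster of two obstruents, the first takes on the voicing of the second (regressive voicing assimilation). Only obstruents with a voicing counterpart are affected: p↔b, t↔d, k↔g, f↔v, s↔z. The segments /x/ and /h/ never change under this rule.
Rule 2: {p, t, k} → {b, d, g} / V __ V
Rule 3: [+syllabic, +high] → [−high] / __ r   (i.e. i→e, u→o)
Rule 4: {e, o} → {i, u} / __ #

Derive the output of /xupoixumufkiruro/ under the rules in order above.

xuboixumufkeroru

Rule 1 (regressive voicing assimilation): no segment meets the environment; /xupoixumufkiruro/ is unchanged.
Rule 2 (intervocalic voicing): /p/ is a voiceless stop between vowels /u/ and /o/, so it voices to [b]. /xupoixumufkiruro/ → xuboixumufkiruro.
Rule 3 (pre-rhotic lowering): /i/ is a high vowel immediately before /r/, so it lowers to [e]. /u/ is a high vowel immediately before /r/, so it lowers to [o]. /xuboixumufkiruro/ → xuboixumufkeroro.
Rule 4 (final vowel raising): /o/ is a mid vowel in word-final position, so it raises to [u]. /xuboixumufkeroro/ → xuboixumufkeroru.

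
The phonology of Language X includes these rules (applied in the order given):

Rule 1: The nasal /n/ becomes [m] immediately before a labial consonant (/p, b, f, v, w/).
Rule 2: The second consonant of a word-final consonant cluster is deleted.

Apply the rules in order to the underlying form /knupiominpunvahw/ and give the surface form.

knupiomimpumvah

Rule 1 (nasal place assimilation): /n/ precedes the labial consonant /p/, so it assimilates in place to [m]. /n/ precedes the labial consonant /v/, so it assimilates in place to [m]. /knupiominpunvahw/ → knupiomimpumvahw.
Rule 2 (final cluster simplification): /w/ is the second consonant of a word-final cluster /hw/, so it deletes. /knupiomimpumvahw/ → knupiomimpumvah.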